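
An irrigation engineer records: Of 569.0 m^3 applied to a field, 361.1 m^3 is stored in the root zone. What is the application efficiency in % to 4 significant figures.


Approach: apply the application efficiency ratio, Ea = (stored/applied)*100.
Ea = (361.1/569.0)*100 = 63.46 %
Therefore the application efficiency = 63.46 %.


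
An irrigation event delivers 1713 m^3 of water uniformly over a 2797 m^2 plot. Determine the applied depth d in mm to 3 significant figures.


Approach: apply depth from volume over area, d = (V/A)*1000.
d = (1713 / 2797) * 1000 = 612 mm
Therefore the applied depth d = 612 mm.


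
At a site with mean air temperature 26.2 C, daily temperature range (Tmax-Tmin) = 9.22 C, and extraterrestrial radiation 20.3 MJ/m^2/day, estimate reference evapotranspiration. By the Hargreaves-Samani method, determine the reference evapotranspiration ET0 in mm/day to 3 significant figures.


Approach: apply the Hargreaves-Samani method, ET0 = 0.0023*(Tmean+17.8)*sqrt(Tmax-Tmin)*0.408*Ra.
ET0 = 0.0023*(26.2+17.8)*sqrt(9.22)*0.408*20.3 = 2.55 mm/day
Therefore the reference evapotranspiration ET0 = 2.55 mm/day.


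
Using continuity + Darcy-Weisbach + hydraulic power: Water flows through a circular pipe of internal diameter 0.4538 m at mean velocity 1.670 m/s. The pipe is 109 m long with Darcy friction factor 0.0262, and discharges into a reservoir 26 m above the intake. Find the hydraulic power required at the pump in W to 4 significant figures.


Approach: apply continuity + Darcy-Weisbach + hydraulic power, Q = A*v; hf = f*(L/D)*(v^2/(2g)); H = static + hf; P = rho*g*Q*H.
Step 1 — flow rate (continuity, Q = A*v):
  A = pi*(0.4538/2)^2 = 0.161741 m^2
  Q = 0.161741 * 1.670 = 0.270107 m^3/s
Step 2 — friction head loss (Darcy-Weisbach):
  hf = 0.0262 * (109/0.4538) * (1.670^2 / (2*9.81))
  hf = 0.894535 m
Step 3 — total head: H = 26 + 0.894535 = 26.8945 m
Step 4 — hydraulic power (P = rho*g*Q*H):
  P = 1000 * 9.81 * 0.270107 * 26.8945 = 71260 W
Therefore the hydraulic power required at the pump = 71260 W.


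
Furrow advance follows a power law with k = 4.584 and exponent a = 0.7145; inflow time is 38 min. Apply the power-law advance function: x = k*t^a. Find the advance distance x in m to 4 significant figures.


x = 4.584 * 38^0.7145 = 61.66 m
Therefore the advance distance x = 61.66 m.


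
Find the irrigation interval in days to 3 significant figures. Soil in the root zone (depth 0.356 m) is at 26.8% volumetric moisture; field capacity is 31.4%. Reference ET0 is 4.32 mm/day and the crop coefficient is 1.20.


Approach: apply soil-water budget scheduling, SMD = (FC-theta)/100*depth*1000; ETc = ET0*Kc; interval = SMD/ETc.
Step 1 — soil moisture deficit:
  SMD = (31.4 - 26.8)/100 * 0.356 * 1000 = 16.376 mm
Step 2 — daily crop ET (ETc = ET0*Kc):
  ETc = 4.32 * 1.20 = 5.1840 mm/day
Step 3 — irrigation interval (SMD/ETc):
  interval = 16.376 / 5.1840 = 3.16 days
Therefore the irrigation interval = 3.16 days.


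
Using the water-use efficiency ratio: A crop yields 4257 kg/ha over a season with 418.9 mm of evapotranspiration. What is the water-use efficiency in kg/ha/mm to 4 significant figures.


Approach: apply the water-use efficiency ratio, WUE = yield/ET.
WUE = 4257 / 418.9 = 10.16 kg/ha/mm
Therefore the water-use efficiency = 10.16 kg/ha/mm.


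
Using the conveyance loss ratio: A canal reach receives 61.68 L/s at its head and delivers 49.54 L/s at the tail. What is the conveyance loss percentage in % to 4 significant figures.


Approach: apply the conveyance loss ratio, loss% = ((Q_head - Q_tail)/Q_head)*100.
loss = ((61.68 - 49.54)/61.68)*100 = 19.68 %
Therefore the conveyance loss percentage = 19.68 %.


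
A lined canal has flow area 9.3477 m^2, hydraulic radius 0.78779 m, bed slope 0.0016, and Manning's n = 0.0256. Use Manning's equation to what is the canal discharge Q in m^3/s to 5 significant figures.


Approach: apply Manning's equation, Q = (1/n)*A*R^(2/3)*S^(1/2).
Q = (1/0.0256) * 9.3477 * 0.78779^(2/3) * 0.0016^(1/2) = 12.458 m^3/s
Therefore the canal discharge Q = 12.458 m^3/s.


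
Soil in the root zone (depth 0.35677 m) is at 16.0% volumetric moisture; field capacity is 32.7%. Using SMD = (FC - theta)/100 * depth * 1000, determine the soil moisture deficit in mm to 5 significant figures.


SMD = (32.7 - 16.0)/100 * 0.35677 * 1000 = 59.581 mm
Therefore the soil moisture deficit = 59.581 mm.


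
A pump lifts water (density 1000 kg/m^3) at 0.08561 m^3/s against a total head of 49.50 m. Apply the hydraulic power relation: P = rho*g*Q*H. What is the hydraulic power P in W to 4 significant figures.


P = 1000 * 9.81 * 0.08561 * 49.50 = 41570 W
Therefore the hydraulic power P = 41570 W.


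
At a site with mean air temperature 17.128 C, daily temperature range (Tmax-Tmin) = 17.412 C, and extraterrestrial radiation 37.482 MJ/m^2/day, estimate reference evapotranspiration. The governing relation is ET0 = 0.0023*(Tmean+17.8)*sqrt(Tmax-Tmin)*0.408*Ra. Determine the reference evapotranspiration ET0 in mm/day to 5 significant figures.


ET0 = 0.0023*(17.128+17.8)*sqrt(17.412)*0.408*37.482 = 5.1264 mm/day
Therefore the reference evapotranspiration ET0 = 5.1264 mm/day.


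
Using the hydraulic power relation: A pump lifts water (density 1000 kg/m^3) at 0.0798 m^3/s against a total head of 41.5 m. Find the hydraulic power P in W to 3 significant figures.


Approach: apply the hydraulic power relation, P = rho*g*Q*H.
P = 1000 * 9.81 * 0.0798 * 41.5 = 32500 W
Therefore the hydraulic power P = 32500 W.


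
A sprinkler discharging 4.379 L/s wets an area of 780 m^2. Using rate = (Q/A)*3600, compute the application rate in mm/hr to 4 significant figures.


rate = (4.379 / 780) * 3600 = 20.21 mm/hr
Therefore the application rate = 20.21 mm/hr.


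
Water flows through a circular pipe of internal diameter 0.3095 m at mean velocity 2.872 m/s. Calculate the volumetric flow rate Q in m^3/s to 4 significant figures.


Approach: apply the continuity equation for pipe flow, Q = A * v with A = pi*(D/2)^2.
A = pi*(0.3095/2)^2 = 0.0752335 m^2
Q = 0.0752335 * 2.872 = 0.2161 m^3/s
Therefore the volumetric flow rate Q = 0.2161 m^3/s.


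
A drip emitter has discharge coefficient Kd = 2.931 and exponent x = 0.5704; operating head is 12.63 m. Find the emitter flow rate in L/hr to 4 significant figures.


Approach: apply the emitter characteristic equation, q = Kd * h^x.
q = 2.931 * 12.63^0.5704 = 12.45 L/hr
Therefore the emitter flow rate = 12.45 L/hr.


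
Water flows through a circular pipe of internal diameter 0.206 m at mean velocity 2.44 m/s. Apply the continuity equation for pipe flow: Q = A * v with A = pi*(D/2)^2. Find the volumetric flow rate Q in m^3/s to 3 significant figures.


A = pi*(0.206/2)^2 = 0.033329 m^2
Q = 0.033329 * 2.44 = 0.0813 m^3/s
Therefore the volumetric flow rate Q = 0.0813 m^3/s.


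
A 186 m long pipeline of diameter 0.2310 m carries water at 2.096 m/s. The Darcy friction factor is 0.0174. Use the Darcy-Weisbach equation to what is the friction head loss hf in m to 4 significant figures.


Approach: apply the Darcy-Weisbach equation, hf = f*(L/D)*(v^2/(2g)).
hf = 0.0174 * (186/0.2310) * (2.096^2 / (2*9.81))
hf = 3.137 m
Therefore the friction head loss hf = 3.137 m.


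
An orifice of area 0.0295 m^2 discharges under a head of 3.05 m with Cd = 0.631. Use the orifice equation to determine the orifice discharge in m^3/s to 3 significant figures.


Approach: apply the orifice equation, Q = Cd*A*sqrt(2*g*h).
Q = 0.631 * 0.0295 * sqrt(2*9.81*3.05) = 0.144 m^3/s
Therefore the orifice discharge = 0.144 m^3/s.


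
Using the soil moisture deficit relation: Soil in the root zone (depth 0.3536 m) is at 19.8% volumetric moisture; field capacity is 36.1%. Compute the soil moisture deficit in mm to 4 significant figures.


Approach: apply the soil moisture deficit relation, SMD = (FC - theta)/100 * depth * 1000.
SMD = (36.1 - 19.8)/100 * 0.3536 * 1000 = 57.64 mm
Therefore the soil moisture deficit = 57.64 mm.


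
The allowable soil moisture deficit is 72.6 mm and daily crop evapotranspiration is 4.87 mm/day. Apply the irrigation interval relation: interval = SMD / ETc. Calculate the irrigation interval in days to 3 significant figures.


interval = 72.6 / 4.87 = 14.9 days
Therefore the irrigation interval = 14.9 days.


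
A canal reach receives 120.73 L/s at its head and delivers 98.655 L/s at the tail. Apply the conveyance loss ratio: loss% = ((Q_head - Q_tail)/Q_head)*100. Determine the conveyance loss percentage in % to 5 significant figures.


loss = ((120.73 - 98.655)/120.73)*100 = 18.285 %
Therefore the conveyance loss percentage = 18.285 %.


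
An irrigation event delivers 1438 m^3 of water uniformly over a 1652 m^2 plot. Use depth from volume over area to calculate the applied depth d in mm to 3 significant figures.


Approach: apply depth from volume over area, d = (V/A)*1000.
d = (1438 / 1652) * 1000 = 870 mm
Therefore the applied depth d = 870 mm.


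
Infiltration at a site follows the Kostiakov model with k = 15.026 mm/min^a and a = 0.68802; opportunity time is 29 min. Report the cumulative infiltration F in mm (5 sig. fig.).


Approach: apply the Kostiakov infiltration equation, F = k*t^a.
F = 15.026 * 29^0.68802 = 152.41 mm
Therefore the cumulative infiltration F = 152.41 mm.


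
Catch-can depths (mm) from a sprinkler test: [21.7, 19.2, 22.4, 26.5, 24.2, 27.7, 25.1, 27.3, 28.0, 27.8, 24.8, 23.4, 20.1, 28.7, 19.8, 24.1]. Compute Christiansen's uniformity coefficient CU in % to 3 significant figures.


Approach: apply Christiansen's uniformity coefficient, CU = (1 - mean_abs_deviation/mean)*100.
mean = 24.425 mm
mean |d_i - mean| = 2.5625 mm
CU = (1 - 2.5625/24.425)*100 = 89.5 %
Therefore Christiansen's uniformity coefficient CU = 89.5 %.


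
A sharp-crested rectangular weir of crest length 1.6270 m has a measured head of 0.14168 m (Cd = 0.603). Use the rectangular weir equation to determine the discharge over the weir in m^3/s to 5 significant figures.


Approach: apply the rectangular weir equation, Q = (2/3)*Cd*L*sqrt(2g)*H^1.5.
Q = (2/3)*0.603*1.6270*sqrt(2*9.81)*0.14168^1.5 = 0.15450 m^3/s
Therefore the discharge over the weir = 0.15450 m^3/s.


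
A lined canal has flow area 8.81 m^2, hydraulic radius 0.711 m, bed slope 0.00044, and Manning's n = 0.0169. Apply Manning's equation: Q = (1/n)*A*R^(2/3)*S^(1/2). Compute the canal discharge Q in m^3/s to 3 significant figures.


Q = (1/0.0169) * 8.81 * 0.711^(2/3) * 0.00044^(1/2) = 8.71 m^3/s
Therefore the canal discharge Q = 8.71 m^3/s.


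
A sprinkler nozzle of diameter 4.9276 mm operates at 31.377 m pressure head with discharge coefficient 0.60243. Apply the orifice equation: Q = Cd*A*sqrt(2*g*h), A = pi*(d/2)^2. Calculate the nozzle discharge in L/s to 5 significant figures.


A = pi*(4.9276e-3/2)^2 = 1.907044e-05 m^2
Q = 0.60243 * 1.907044e-05 * sqrt(2*9.81*31.377) * 1000 = 0.28505 L/s
Therefore the nozzle discharge = 0.28505 L/s.


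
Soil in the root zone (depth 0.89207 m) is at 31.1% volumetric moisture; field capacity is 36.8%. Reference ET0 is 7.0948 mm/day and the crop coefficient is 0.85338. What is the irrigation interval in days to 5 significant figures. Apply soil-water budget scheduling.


Approach: apply soil-water budget scheduling, SMD = (FC-theta)/100*depth*1000; ETc = ET0*Kc; interval = SMD/ETc.
Step 1 — soil moisture deficit:
  SMD = (36.8 - 31.1)/100 * 0.89207 * 1000 = 50.84799 mm
Step 2 — daily crop ET (ETc = ET0*Kc):
  ETc = 7.0948 * 0.85338 = 6.054560 mm/day
Step 3 — irrigation interval (SMD/ETc):
  interval = 50.84799 / 6.054560 = 8.3983 days
Therefore the irrigation interval = 8.3983 days.


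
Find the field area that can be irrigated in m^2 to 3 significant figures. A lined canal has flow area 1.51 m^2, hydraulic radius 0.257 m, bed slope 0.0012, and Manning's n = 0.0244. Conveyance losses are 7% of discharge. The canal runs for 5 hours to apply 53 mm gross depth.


Approach: apply Manning's equation with a conveyance and depth budget, Q = (1/n)*A*R^(2/3)*S^(1/2); Q_field = Q*(1-loss); Area = Q_field*t/(d/1000).
Step 1 — canal discharge (Manning's equation):
  Q = (1/0.0244) * 1.51 * 0.257^(2/3) * 0.0012^(1/2) = 0.86656 m^3/s
Step 2 — delivered flow: Q_field = 0.86656*(1 - 7/100) = 0.80590 m^3/s
Step 3 — volume delivered: V = 0.80590 * 5*3600 = 14506 m^3
Step 4 — area served: A = V / (depth/1000) = 14506 / 0.053 = 274000 m^2
Therefore the field area that can be irrigated = 274000 m^2.


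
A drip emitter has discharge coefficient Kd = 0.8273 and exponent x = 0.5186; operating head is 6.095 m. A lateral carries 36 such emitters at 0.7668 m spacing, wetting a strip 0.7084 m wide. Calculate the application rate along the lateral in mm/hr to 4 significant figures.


Approach: apply the emitter equation with a lateral mass balance, q = Kd*h^x; Q = n*q; rate = Q/(n*spacing*width).
Step 1 — single emitter flow (q = Kd*h^x):
  q = 0.8273 * 6.095^0.5186 = 2.11227 L/hr
Step 2 — total lateral flow: Q = 36 * 2.11227 = 76.0419 L/hr
Step 3 — wetted area: A = 36 * 0.7668 * 0.7084 = 19.5552 m^2
Step 4 — application rate: Q/A = 76.0419/19.5552 = 3.889 mm/hr
Therefore the application rate along the lateral = 3.889 mm/hr.


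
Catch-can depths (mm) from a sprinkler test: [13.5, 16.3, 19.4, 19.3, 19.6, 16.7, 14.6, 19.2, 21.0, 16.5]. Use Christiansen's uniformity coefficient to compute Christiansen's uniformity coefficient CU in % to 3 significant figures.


Approach: apply Christiansen's uniformity coefficient, CU = (1 - mean_abs_deviation/mean)*100.
mean = 17.610 mm
mean |d_i - mean| = 2.0900 mm
CU = (1 - 2.0900/17.610)*100 = 88.1 %
Therefore Christiansen's uniformity coefficient CU = 88.1 %.


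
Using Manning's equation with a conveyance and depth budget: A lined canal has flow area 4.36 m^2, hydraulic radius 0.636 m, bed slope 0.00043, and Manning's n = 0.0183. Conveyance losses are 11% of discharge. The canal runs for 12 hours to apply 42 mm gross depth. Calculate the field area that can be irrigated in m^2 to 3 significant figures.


Approach: apply Manning's equation with a conveyance and depth budget, Q = (1/n)*A*R^(2/3)*S^(1/2); Q_field = Q*(1-loss); Area = Q_field*t/(d/1000).
Step 1 — canal discharge (Manning's equation):
  Q = (1/0.0183) * 4.36 * 0.636^(2/3) * 0.00043^(1/2) = 3.6538 m^3/s
Step 2 — delivered flow: Q_field = 3.6538*(1 - 11/100) = 3.2519 m^3/s
Step 3 — volume delivered: V = 3.2519 * 12*3600 = 140480 m^3
Step 4 — area served: A = V / (depth/1000) = 140480 / 0.042 = 3340000 m^2
Therefore the field area that can be irrigated = 3340000 m^2.


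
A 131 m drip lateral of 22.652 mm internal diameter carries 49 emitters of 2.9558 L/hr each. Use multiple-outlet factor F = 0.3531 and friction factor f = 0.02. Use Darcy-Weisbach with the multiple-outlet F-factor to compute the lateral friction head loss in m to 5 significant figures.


Approach: apply Darcy-Weisbach with the multiple-outlet F-factor, Q = n*q/(3600*1000) m^3/s; v = Q/A; hf = F*f*(L/D)*(v^2/(2g)).
Q = 49*2.9558/(3600*1000) = 4.023172e-05 m^3/s
A = pi*(22.652e-3/2)^2 = 4.029981e-04 m^2, so v = Q/A = 0.09983105 m/s
hf = 0.3531*0.02*(131/0.022652)*(0.09983105^2/(2*9.81)) = 0.020746 m
Therefore the lateral friction head loss = 0.020746 m.


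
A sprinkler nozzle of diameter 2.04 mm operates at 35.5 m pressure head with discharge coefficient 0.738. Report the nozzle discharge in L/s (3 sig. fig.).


Approach: apply the orifice equation, Q = Cd*A*sqrt(2*g*h), A = pi*(d/2)^2.
A = pi*(2.04e-3/2)^2 = 3.2685e-06 m^2
Q = 0.738 * 3.2685e-06 * sqrt(2*9.81*35.5) * 1000 = 0.0637 L/s
Therefore the nozzle discharge = 0.0637 L/s.


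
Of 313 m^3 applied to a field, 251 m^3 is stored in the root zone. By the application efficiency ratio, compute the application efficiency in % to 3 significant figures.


Approach: apply the application efficiency ratio, Ea = (stored/applied)*100.
Ea = (251/313)*100 = 80.2 %
Therefore the application efficiency = 80.2 %.


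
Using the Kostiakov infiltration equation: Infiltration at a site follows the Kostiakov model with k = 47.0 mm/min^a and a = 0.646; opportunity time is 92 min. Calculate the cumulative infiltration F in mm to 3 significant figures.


Approach: apply the Kostiakov infiltration equation, F = k*t^a.
F = 47.0 * 92^0.646 = 872 mm
Therefore the cumulative infiltration F = 872 mm.


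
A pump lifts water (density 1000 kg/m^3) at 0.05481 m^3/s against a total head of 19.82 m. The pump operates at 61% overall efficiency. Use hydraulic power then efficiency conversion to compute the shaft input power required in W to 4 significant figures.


Approach: apply hydraulic power then efficiency conversion, P = rho*g*Q*H; P_in = P/eta.
Step 1 — hydraulic power (P = rho*g*Q*H):
  P = 1000 * 9.81 * 0.05481 * 19.82 = 10656.9 W
Step 2 — input power: P_in = P/eta = 10656.9 / 0.61 = 17470 W
Therefore the shaft input power required = 17470 W.


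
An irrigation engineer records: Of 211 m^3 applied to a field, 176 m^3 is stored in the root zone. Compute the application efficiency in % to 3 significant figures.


Approach: apply the application efficiency ratio, Ea = (stored/applied)*100.
Ea = (176/211)*100 = 83.4 %
Therefore the application efficiency = 83.4 %.


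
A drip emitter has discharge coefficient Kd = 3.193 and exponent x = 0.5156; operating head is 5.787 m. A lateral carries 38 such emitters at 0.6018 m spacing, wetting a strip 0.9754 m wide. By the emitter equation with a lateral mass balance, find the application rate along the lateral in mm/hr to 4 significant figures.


Approach: apply the emitter equation with a lateral mass balance, q = Kd*h^x; Q = n*q; rate = Q/(n*spacing*width).
Step 1 — single emitter flow (q = Kd*h^x):
  q = 3.193 * 5.787^0.5156 = 7.89441 L/hr
Step 2 — total lateral flow: Q = 38 * 7.89441 = 299.988 L/hr
Step 3 — wetted area: A = 38 * 0.6018 * 0.9754 = 22.3058 m^2
Step 4 — application rate: Q/A = 299.988/22.3058 = 13.45 mm/hr
Therefore the application rate along the lateral = 13.45 mm/hr.


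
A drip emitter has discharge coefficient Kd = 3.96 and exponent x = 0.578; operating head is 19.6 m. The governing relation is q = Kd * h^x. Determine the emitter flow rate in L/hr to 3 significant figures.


q = 3.96 * 19.6^0.578 = 22.1 L/hr
Therefore the emitter flow rate = 22.1 L/hr.


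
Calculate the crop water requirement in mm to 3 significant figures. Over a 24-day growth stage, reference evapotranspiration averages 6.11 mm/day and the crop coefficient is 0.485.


Approach: apply the crop water requirement relation, CWR = ET0 * Kc * days.
CWR = 6.11 * 0.485 * 24 = 71.1 mm
Therefore the crop water requirement = 71.1 mm.


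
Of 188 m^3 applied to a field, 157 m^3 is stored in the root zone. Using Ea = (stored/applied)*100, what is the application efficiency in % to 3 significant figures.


Ea = (157/188)*100 = 83.5 %
Therefore the application efficiency = 83.5 %.


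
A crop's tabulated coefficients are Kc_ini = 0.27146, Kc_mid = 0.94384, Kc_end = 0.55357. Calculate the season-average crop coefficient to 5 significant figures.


Approach: apply a simple seasonal average, Kc_avg = (Kc_ini + Kc_mid + Kc_end)/3.
Kc_avg = (0.27146 + 0.94384 + 0.55357)/3 = 0.58962
Therefore the season-average crop coefficient = 0.58962.


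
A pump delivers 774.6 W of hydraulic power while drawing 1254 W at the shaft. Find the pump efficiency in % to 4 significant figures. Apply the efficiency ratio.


Approach: apply the efficiency ratio, eta = (P_out/P_in)*100.
eta = (774.6 / 1254) * 100 = 61.77 %
Therefore the pump efficiency = 61.77 %.


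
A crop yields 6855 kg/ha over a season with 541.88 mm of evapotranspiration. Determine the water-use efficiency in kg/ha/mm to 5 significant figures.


Approach: apply the water-use efficiency ratio, WUE = yield/ET.
WUE = 6855 / 541.88 = 12.650 kg/ha/mm
Therefore the water-use efficiency = 12.650 kg/ha/mm.


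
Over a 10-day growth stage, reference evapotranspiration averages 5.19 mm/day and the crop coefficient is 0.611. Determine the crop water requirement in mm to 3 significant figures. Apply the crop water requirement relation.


Approach: apply the crop water requirement relation, CWR = ET0 * Kc * days.
CWR = 5.19 * 0.611 * 10 = 31.7 mm
Therefore the crop water requirement = 31.7 mm.


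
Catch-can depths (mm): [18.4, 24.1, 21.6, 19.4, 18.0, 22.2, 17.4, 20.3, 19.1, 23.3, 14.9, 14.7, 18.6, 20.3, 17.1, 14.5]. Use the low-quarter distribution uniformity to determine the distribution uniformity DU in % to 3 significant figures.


Approach: apply the low-quarter distribution uniformity, DU = (mean of lowest quarter of readings / overall mean)*100.
sorted lowest 4 of 16: [14.5, 14.7, 14.9, 17.1] -> mean = 15.300 mm
overall mean = 18.994 mm
DU = (15.300/18.994)*100 = 80.6 %
Therefore the distribution uniformity DU = 80.6 %.


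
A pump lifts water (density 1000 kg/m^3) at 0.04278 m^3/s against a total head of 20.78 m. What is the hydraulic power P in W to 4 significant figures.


Approach: apply the hydraulic power relation, P = rho*g*Q*H.
P = 1000 * 9.81 * 0.04278 * 20.78 = 8721 W
Therefore the hydraulic power P = 8721 W.


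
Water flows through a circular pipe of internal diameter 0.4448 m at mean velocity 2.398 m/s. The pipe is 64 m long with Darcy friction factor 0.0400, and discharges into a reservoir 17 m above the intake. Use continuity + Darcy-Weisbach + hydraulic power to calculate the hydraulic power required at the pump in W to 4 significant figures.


Approach: apply continuity + Darcy-Weisbach + hydraulic power, Q = A*v; hf = f*(L/D)*(v^2/(2g)); H = static + hf; P = rho*g*Q*H.
Step 1 — flow rate (continuity, Q = A*v):
  A = pi*(0.4448/2)^2 = 0.155389 m^2
  Q = 0.155389 * 2.398 = 0.372622 m^3/s
Step 2 — friction head loss (Darcy-Weisbach):
  hf = 0.0400 * (64/0.4448) * (2.398^2 / (2*9.81))
  hf = 1.68684 m
Step 3 — total head: H = 17 + 1.68684 = 18.6868 m
Step 4 — hydraulic power (P = rho*g*Q*H):
  P = 1000 * 9.81 * 0.372622 * 18.6868 = 68310 W
Therefore the hydraulic power required at the pump = 68310 W.


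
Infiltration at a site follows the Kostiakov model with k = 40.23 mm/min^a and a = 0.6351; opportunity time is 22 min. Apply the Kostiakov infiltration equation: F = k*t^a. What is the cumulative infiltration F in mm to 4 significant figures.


F = 40.23 * 22^0.6351 = 286.5 mm
Therefore the cumulative infiltration F = 286.5 mm.


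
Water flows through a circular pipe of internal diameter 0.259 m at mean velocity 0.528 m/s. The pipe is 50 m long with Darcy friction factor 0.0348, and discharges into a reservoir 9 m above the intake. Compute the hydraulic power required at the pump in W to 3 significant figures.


Approach: apply continuity + Darcy-Weisbach + hydraulic power, Q = A*v; hf = f*(L/D)*(v^2/(2g)); H = static + hf; P = rho*g*Q*H.
Step 1 — flow rate (continuity, Q = A*v):
  A = pi*(0.259/2)^2 = 0.052685 m^2
  Q = 0.052685 * 0.528 = 0.027818 m^3/s
Step 2 — friction head loss (Darcy-Weisbach):
  hf = 0.0348 * (50/0.259) * (0.528^2 / (2*9.81))
  hf = 0.095459 m
Step 3 — total head: H = 9 + 0.095459 = 9.0955 m
Step 4 — hydraulic power (P = rho*g*Q*H):
  P = 1000 * 9.81 * 0.027818 * 9.0955 = 2480 W
Therefore the hydraulic power required at the pump = 2480 W.


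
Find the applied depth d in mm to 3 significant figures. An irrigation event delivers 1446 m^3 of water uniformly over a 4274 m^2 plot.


Approach: apply depth from volume over area, d = (V/A)*1000.
d = (1446 / 4274) * 1000 = 338 mm
Therefore the applied depth d = 338 mm.


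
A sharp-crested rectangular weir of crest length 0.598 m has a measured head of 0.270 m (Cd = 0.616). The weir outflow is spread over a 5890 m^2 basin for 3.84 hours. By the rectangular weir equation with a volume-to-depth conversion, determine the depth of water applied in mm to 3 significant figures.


Approach: apply the rectangular weir equation with a volume-to-depth conversion, Q = (2/3)*Cd*L*sqrt(2g)*H^1.5; d = Q*t/A * 1000.
Step 1 — weir discharge:
  Q = (2/3)*0.616*0.598*sqrt(2*9.81)*0.270^1.5 = 0.15261 m^3/s
Step 2 — volume: V = 0.15261 * 3.84*3600 = 2109.7 m^3
Step 3 — depth: d = V/A * 1000 = 2109.7/5890 * 1000 = 358 mm
Therefore the depth of water applied = 358 mm.


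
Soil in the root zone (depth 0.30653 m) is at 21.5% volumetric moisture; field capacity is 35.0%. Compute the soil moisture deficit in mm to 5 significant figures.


Approach: apply the soil moisture deficit relation, SMD = (FC - theta)/100 * depth * 1000.
SMD = (35.0 - 21.5)/100 * 0.30653 * 1000 = 41.382 mm
Therefore the soil moisture deficit = 41.382 mm.


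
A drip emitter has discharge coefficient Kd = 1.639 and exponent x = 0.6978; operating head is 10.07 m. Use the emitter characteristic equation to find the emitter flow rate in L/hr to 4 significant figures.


Approach: apply the emitter characteristic equation, q = Kd * h^x.
q = 1.639 * 10.07^0.6978 = 8.213 L/hr
Therefore the emitter flow rate = 8.213 L/hr.


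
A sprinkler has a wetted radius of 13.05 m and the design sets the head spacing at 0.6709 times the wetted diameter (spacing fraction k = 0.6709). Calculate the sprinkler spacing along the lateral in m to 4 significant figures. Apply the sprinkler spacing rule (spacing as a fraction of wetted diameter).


Approach: apply the sprinkler spacing rule (spacing as a fraction of wetted diameter), S = k*(2*R).
S = 0.6709 * (2 * 13.05) = 17.51 m
Therefore the sprinkler spacing along the lateral = 17.51 m.


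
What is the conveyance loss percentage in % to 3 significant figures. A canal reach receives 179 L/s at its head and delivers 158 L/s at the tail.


Approach: apply the conveyance loss ratio, loss% = ((Q_head - Q_tail)/Q_head)*100.
loss = ((179 - 158)/179)*100 = 11.7 %
Therefore the conveyance loss percentage = 11.7 %.


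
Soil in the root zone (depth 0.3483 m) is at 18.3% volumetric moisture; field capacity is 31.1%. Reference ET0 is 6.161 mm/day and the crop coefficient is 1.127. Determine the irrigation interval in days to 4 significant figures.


Approach: apply soil-water budget scheduling, SMD = (FC-theta)/100*depth*1000; ETc = ET0*Kc; interval = SMD/ETc.
Step 1 — soil moisture deficit:
  SMD = (31.1 - 18.3)/100 * 0.3483 * 1000 = 44.5824 mm
Step 2 — daily crop ET (ETc = ET0*Kc):
  ETc = 6.161 * 1.127 = 6.94345 mm/day
Step 3 — irrigation interval (SMD/ETc):
  interval = 44.5824 / 6.94345 = 6.421 days
Therefore the irrigation interval = 6.421 days.


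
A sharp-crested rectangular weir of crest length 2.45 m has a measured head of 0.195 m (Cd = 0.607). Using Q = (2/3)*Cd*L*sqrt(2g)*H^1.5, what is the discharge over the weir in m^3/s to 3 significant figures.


Q = (2/3)*0.607*2.45*sqrt(2*9.81)*0.195^1.5 = 0.378 m^3/s
Therefore the discharge over the weir = 0.378 m^3/s.


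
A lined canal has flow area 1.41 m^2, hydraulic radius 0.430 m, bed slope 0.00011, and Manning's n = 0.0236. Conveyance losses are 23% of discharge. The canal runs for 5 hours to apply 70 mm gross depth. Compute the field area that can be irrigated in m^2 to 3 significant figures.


Approach: apply Manning's equation with a conveyance and depth budget, Q = (1/n)*A*R^(2/3)*S^(1/2); Q_field = Q*(1-loss); Area = Q_field*t/(d/1000).
Step 1 — canal discharge (Manning's equation):
  Q = (1/0.0236) * 1.41 * 0.430^(2/3) * 0.00011^(1/2) = 0.35698 m^3/s
Step 2 — delivered flow: Q_field = 0.35698*(1 - 23/100) = 0.27488 m^3/s
Step 3 — volume delivered: V = 0.27488 * 5*3600 = 4947.8 m^3
Step 4 — area served: A = V / (depth/1000) = 4947.8 / 0.07 = 70700 m^2
Therefore the field area that can be irrigated = 70700 m^2.


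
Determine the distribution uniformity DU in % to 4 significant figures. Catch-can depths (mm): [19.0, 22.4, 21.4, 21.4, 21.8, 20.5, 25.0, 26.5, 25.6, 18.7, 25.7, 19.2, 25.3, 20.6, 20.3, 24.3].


Approach: apply the low-quarter distribution uniformity, DU = (mean of lowest quarter of readings / overall mean)*100.
sorted lowest 4 of 16: [18.7, 19.0, 19.2, 20.3] -> mean = 19.3000 mm
overall mean = 22.3562 mm
DU = (19.3000/22.3562)*100 = 86.33 %
Therefore the distribution uniformity DU = 86.33 %.


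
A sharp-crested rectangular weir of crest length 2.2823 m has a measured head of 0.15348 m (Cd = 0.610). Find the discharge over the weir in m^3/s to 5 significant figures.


Approach: apply the rectangular weir equation, Q = (2/3)*Cd*L*sqrt(2g)*H^1.5.
Q = (2/3)*0.610*2.2823*sqrt(2*9.81)*0.15348^1.5 = 0.24719 m^3/s
Therefore the discharge over the weir = 0.24719 m^3/s.


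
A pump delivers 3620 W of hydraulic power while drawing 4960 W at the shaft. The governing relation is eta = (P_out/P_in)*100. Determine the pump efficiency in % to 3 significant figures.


eta = (3620 / 4960) * 100 = 73.0 %
Therefore the pump efficiency = 73.0 %.


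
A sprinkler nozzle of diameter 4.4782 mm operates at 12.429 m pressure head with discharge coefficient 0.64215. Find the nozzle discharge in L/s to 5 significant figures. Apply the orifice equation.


Approach: apply the orifice equation, Q = Cd*A*sqrt(2*g*h), A = pi*(d/2)^2.
A = pi*(4.4782e-3/2)^2 = 1.575059e-05 m^2
Q = 0.64215 * 1.575059e-05 * sqrt(2*9.81*12.429) * 1000 = 0.15794 L/s
Therefore the nozzle discharge = 0.15794 L/s.


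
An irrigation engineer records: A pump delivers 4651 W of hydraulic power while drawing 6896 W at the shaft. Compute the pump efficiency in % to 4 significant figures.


Approach: apply the efficiency ratio, eta = (P_out/P_in)*100.
eta = (4651 / 6896) * 100 = 67.44 %
Therefore the pump efficiency = 67.44 %.


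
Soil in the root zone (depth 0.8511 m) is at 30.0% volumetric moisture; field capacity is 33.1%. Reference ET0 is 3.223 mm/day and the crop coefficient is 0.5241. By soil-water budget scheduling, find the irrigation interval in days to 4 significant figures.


Approach: apply soil-water budget scheduling, SMD = (FC-theta)/100*depth*1000; ETc = ET0*Kc; interval = SMD/ETc.
Step 1 — soil moisture deficit:
  SMD = (33.1 - 30.0)/100 * 0.8511 * 1000 = 26.3841 mm
Step 2 — daily crop ET (ETc = ET0*Kc):
  ETc = 3.223 * 0.5241 = 1.68917 mm/day
Step 3 — irrigation interval (SMD/ETc):
  interval = 26.3841 / 1.68917 = 15.62 days
Therefore the irrigation interval = 15.62 days.


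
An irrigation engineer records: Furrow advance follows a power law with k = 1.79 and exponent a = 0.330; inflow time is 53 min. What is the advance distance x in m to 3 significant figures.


Approach: apply the power-law advance function, x = k*t^a.
x = 1.79 * 53^0.330 = 6.64 m
Therefore the advance distance x = 6.64 m.


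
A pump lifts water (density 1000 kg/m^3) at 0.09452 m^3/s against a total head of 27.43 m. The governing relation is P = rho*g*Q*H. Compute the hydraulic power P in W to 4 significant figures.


P = 1000 * 9.81 * 0.09452 * 27.43 = 25430 W
Therefore the hydraulic power P = 25430 W.


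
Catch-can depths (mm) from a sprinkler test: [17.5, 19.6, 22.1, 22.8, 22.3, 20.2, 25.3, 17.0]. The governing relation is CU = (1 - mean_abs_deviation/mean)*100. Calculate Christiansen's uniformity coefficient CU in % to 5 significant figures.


mean = 20.85000 mm
mean |d_i - mean| = 2.275000 mm
CU = (1 - 2.275000/20.85000)*100 = 89.089 %
Therefore Christiansen's uniformity coefficient CU = 89.089 %.


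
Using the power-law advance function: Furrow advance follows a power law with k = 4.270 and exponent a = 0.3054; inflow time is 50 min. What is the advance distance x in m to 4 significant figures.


Approach: apply the power-law advance function, x = k*t^a.
x = 4.270 * 50^0.3054 = 14.10 m
Therefore the advance distance x = 14.10 m.


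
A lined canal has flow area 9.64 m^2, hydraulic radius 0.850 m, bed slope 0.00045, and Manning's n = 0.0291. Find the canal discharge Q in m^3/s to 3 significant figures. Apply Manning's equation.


Approach: apply Manning's equation, Q = (1/n)*A*R^(2/3)*S^(1/2).
Q = (1/0.0291) * 9.64 * 0.850^(2/3) * 0.00045^(1/2) = 6.31 m^3/s
Therefore the canal discharge Q = 6.31 m^3/s.


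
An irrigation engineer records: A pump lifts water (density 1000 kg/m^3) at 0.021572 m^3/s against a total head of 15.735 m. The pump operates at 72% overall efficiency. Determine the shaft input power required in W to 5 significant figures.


Approach: apply hydraulic power then efficiency conversion, P = rho*g*Q*H; P_in = P/eta.
Step 1 — hydraulic power (P = rho*g*Q*H):
  P = 1000 * 9.81 * 0.021572 * 15.735 = 3329.861 W
Step 2 — input power: P_in = P/eta = 3329.861 / 0.72 = 4624.8 W
Therefore the shaft input power required = 4624.8 W.


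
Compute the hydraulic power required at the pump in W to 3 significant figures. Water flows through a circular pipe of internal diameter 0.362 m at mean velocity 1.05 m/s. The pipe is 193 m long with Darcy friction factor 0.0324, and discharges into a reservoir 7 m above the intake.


Approach: apply continuity + Darcy-Weisbach + hydraulic power, Q = A*v; hf = f*(L/D)*(v^2/(2g)); H = static + hf; P = rho*g*Q*H.
Step 1 — flow rate (continuity, Q = A*v):
  A = pi*(0.362/2)^2 = 0.10292 m^2
  Q = 0.10292 * 1.05 = 0.10807 m^3/s
Step 2 — friction head loss (Darcy-Weisbach):
  hf = 0.0324 * (193/0.362) * (1.05^2 / (2*9.81))
  hf = 0.97067 m
Step 3 — total head: H = 7 + 0.97067 = 7.9707 m
Step 4 — hydraulic power (P = rho*g*Q*H):
  P = 1000 * 9.81 * 0.10807 * 7.9707 = 8450 W
Therefore the hydraulic power required at the pump = 8450 W.


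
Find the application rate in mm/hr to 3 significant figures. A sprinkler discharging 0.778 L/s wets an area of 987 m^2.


Approach: apply the application rate relation, rate = (Q/A)*3600.
rate = (0.778 / 987) * 3600 = 2.84 mm/hr
Therefore the application rate = 2.84 mm/hr.


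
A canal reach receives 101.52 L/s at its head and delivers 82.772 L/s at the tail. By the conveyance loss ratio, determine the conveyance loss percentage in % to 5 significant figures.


Approach: apply the conveyance loss ratio, loss% = ((Q_head - Q_tail)/Q_head)*100.
loss = ((101.52 - 82.772)/101.52)*100 = 18.467 %
Therefore the conveyance loss percentage = 18.467 %.


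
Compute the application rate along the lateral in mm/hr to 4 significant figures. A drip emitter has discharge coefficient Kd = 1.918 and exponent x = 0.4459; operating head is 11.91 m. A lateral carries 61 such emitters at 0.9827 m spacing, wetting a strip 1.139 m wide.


Approach: apply the emitter equation with a lateral mass balance, q = Kd*h^x; Q = n*q; rate = Q/(n*spacing*width).
Step 1 — single emitter flow (q = Kd*h^x):
  q = 1.918 * 11.91^0.4459 = 5.78892 L/hr
Step 2 — total lateral flow: Q = 61 * 5.78892 = 353.124 L/hr
Step 3 — wetted area: A = 61 * 0.9827 * 1.139 = 68.2770 m^2
Step 4 — application rate: Q/A = 353.124/68.2770 = 5.172 mm/hr
Therefore the application rate along the lateral = 5.172 mm/hr.


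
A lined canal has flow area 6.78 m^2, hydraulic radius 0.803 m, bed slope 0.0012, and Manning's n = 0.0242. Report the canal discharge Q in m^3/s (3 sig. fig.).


Approach: apply Manning's equation, Q = (1/n)*A*R^(2/3)*S^(1/2).
Q = (1/0.0242) * 6.78 * 0.803^(2/3) * 0.0012^(1/2) = 8.38 m^3/s
Therefore the canal discharge Q = 8.38 m^3/s.


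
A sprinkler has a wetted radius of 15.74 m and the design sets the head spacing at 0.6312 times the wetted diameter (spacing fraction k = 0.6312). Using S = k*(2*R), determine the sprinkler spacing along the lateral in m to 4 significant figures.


S = 0.6312 * (2 * 15.74) = 19.87 m
Therefore the sprinkler spacing along the lateral = 19.87 m.


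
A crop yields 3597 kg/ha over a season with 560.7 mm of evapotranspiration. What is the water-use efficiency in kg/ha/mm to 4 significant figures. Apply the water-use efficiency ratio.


Approach: apply the water-use efficiency ratio, WUE = yield/ET.
WUE = 3597 / 560.7 = 6.415 kg/ha/mm
Therefore the water-use efficiency = 6.415 kg/ha/mm.


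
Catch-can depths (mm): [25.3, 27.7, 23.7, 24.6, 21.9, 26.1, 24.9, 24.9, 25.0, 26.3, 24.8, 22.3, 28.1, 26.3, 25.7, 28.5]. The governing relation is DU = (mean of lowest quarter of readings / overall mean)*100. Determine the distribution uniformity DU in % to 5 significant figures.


sorted lowest 4 of 16: [21.9, 22.3, 23.7, 24.6] -> mean = 23.12500 mm
overall mean = 25.38125 mm
DU = (23.12500/25.38125)*100 = 91.111 %
Therefore the distribution uniformity DU = 91.111 %.


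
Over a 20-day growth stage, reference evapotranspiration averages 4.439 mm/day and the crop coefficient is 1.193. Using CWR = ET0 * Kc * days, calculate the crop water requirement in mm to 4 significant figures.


CWR = 4.439 * 1.193 * 20 = 105.9 mm
Therefore the crop water requirement = 105.9 mm.


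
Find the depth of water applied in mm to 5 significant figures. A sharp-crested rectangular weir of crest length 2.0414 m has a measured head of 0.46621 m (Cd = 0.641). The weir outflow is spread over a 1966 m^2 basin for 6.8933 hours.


Approach: apply the rectangular weir equation with a volume-to-depth conversion, Q = (2/3)*Cd*L*sqrt(2g)*H^1.5; d = Q*t/A * 1000.
Step 1 — weir discharge:
  Q = (2/3)*0.641*2.0414*sqrt(2*9.81)*0.46621^1.5 = 1.230033 m^3/s
Step 2 — volume: V = 1.230033 * 6.8933*3600 = 30524.35 m^3
Step 3 — depth: d = V/A * 1000 = 30524.35/1966 * 1000 = 15526 mm
Therefore the depth of water applied = 15526 mm.


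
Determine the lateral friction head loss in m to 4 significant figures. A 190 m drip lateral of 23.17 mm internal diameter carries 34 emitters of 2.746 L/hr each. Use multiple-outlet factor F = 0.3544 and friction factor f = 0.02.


Approach: apply Darcy-Weisbach with the multiple-outlet F-factor, Q = n*q/(3600*1000) m^3/s; v = Q/A; hf = F*f*(L/D)*(v^2/(2g)).
Q = 34*2.746/(3600*1000) = 2.59344e-05 m^3/s
A = pi*(23.17e-3/2)^2 = 4.21640e-04 m^2, so v = Q/A = 0.0615085 m/s
hf = 0.3544*0.02*(190/0.02317)*(0.0615085^2/(2*9.81)) = 0.01121 m
Therefore the lateral friction head loss = 0.01121 m.


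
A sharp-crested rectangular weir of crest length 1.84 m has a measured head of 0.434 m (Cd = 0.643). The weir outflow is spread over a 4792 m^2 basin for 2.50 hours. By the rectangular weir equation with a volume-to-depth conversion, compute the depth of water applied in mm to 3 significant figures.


Approach: apply the rectangular weir equation with a volume-to-depth conversion, Q = (2/3)*Cd*L*sqrt(2g)*H^1.5; d = Q*t/A * 1000.
Step 1 — weir discharge:
  Q = (2/3)*0.643*1.84*sqrt(2*9.81)*0.434^1.5 = 0.99890 m^3/s
Step 2 — volume: V = 0.99890 * 2.50*3600 = 8990.1 m^3
Step 3 — depth: d = V/A * 1000 = 8990.1/4792 * 1000 = 1880 mm
Therefore the depth of water applied = 1880 mm.


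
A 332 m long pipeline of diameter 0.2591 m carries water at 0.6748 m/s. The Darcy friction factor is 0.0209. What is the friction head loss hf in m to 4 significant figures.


Approach: apply the Darcy-Weisbach equation, hf = f*(L/D)*(v^2/(2g)).
hf = 0.0209 * (332/0.2591) * (0.6748^2 / (2*9.81))
hf = 0.6215 m
Therefore the friction head loss hf = 0.6215 m.


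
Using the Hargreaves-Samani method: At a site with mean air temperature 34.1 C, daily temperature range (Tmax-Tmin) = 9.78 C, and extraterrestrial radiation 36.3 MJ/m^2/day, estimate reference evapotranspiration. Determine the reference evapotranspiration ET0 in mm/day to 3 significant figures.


Approach: apply the Hargreaves-Samani method, ET0 = 0.0023*(Tmean+17.8)*sqrt(Tmax-Tmin)*0.408*Ra.
ET0 = 0.0023*(34.1+17.8)*sqrt(9.78)*0.408*36.3 = 5.53 mm/day
Therefore the reference evapotranspiration ET0 = 5.53 mm/day.


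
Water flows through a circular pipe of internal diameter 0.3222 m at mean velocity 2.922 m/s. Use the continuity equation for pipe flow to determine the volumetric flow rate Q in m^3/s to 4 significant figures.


Approach: apply the continuity equation for pipe flow, Q = A * v with A = pi*(D/2)^2.
A = pi*(0.3222/2)^2 = 0.0815344 m^2
Q = 0.0815344 * 2.922 = 0.2382 m^3/s
Therefore the volumetric flow rate Q = 0.2382 m^3/s.


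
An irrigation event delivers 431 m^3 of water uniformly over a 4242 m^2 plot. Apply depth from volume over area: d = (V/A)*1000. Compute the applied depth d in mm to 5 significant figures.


d = (431 / 4242) * 1000 = 101.60 mm
Therefore the applied depth d = 101.60 mm.
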